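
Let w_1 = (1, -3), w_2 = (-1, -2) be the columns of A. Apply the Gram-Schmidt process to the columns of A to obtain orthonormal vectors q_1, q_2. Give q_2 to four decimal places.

q_2 = (-0.9487, -0.3162)

w_1 = (1, -3); ‖w_1‖ = 3.1623, so q_1 = (0.3162, -0.9487).
q_1·w_2 = 0.3162·(-1) + (-0.9487)·(-2) = 1.5811.
u_2 = w_2 − 1.5811·q_1 = (-1.5000, -0.5000).
‖u_2‖ = 1.5811, so q_2 = (-0.9487, -0.3162).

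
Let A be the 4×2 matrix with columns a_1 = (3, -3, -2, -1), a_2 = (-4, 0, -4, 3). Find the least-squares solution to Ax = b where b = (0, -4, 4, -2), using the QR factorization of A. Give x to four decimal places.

a_1 = (3, -3, -2, -1); ‖a_1‖ = 4.7958, so q_1 = (0.6255, -0.6255, -0.4170, -0.2085).
q_1·a_2 = 0.6255·(-4) + (-0.6255)·0 + (-0.4170)·(-4) + (-0.2085)·3 = -1.4596.
u_2 = a_2 + 1.4596·q_1 = (-3.0870, -0.9130, -4.6087, 2.6957).
‖u_2‖ = 6.2345, so q_2 = (-0.4951, -0.1464, -0.7392, 0.4324).
Qᵀb = (1.2511, -3.2358).
Back-substitute: x_2 = -3.2358/6.2345 = -0.5190.
x_1 = (1.2511 + 1.4596·(-0.5190))/4.7958 = 0.1029.

x = (0.1029, -0.5190)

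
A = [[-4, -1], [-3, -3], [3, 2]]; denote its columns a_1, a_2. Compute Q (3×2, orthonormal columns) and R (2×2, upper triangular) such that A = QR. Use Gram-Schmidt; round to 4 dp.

Q = [[-0.6860, 0.6717], [-0.5145, -0.7197], [0.5145, 0.1759]], R = [[5.8310, 3.2585], [0.0000, 1.8391]]

q_1 = a_1/‖a_1‖ = (-4, -3, 3)/5.8310 = (-0.6860, -0.5145, 0.5145).
r_{12} = q_1·a_2 = 3.2585.
u_2 = a_2 − 3.2585·q_1 = (1.2353, -1.3235, 0.3235).
‖u_2‖ = 1.8391, so q_2 = (0.6717, -0.7197, 0.1759).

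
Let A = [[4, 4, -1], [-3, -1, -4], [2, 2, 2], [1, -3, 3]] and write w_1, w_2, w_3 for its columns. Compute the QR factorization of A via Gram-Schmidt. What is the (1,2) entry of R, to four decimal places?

r_{12} = 3.6515

w_1 = (4, -3, 2, 1); ‖w_1‖ = 5.4772, so e_1 = (0.7303, -0.5477, 0.3651, 0.1826).
r_{12} = e_1·w_2 = 3.6515.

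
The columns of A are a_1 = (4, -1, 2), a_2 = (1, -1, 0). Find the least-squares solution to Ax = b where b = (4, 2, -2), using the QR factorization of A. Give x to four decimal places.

x = (0.5882, -0.4706)

e_1 = a_1/‖a_1‖ = (4, -1, 2)/4.5826 = (0.8729, -0.2182, 0.4364).
r_{12} = e_1·a_2 = 1.0911.
u_2 = a_2 − 1.0911·e_1 = (0.0476, -0.7619, -0.4762).
‖u_2‖ = 0.8997, so e_2 = (0.0529, -0.8468, -0.5293).
Qᵀb = (2.1822, -0.4234).
Back-substitute: x_2 = -0.4234/0.8997 = -0.4706.
x_1 = (2.1822 − 1.0911·(-0.4706))/4.5826 = 0.5882.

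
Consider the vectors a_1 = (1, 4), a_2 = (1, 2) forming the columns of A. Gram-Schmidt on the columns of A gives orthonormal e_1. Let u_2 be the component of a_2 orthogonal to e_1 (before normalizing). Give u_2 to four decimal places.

u_2 = (0.4706, -0.1176)

e_1 = a_1/‖a_1‖ = (1, 4)/4.1231 = (0.2425, 0.9701).
r_{12} = e_1·a_2 = 2.1828.
u_2 = a_2 − 2.1828·e_1 = (0.4706, -0.1176).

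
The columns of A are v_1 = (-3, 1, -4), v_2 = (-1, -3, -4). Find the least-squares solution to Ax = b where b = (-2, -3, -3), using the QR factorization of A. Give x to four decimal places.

x = (0.0524, 0.8524)

e_1 = v_1/‖v_1‖ = (-3, 1, -4)/5.0990 = (-0.5883, 0.1961, -0.7845).
r_{12} = e_1·v_2 = 3.1379.
u_2 = v_2 − 3.1379·e_1 = (0.8462, -3.6154, -1.5385).
‖u_2‖ = 4.0192, so e_2 = (0.2105, -0.8995, -0.3828).
Qᵀb = (2.9417, 3.4259).
Back-substitute: x_2 = 3.4259/4.0192 = 0.8524.
x_1 = (2.9417 − 3.1379·0.8524)/5.0990 = 0.0524.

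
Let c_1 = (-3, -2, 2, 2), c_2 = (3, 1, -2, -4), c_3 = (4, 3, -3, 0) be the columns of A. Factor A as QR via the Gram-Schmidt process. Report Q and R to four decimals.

Q = [[-0.6547, -0.1303, 0.2948], [-0.4364, -0.5428, -0.6804], [0.4364, 0.0869, -0.5783], [0.4364, -0.8251, 0.3402]], R = [[4.5826, -5.0190, -5.2372], [0.0000, 2.1931, -2.4102], [0.0000, 0.0000, 0.8731]]

c_1 = (-3, -2, 2, 2); ‖c_1‖ = 4.5826, so e_1 = (-0.6547, -0.4364, 0.4364, 0.4364).
e_1·c_2 = (-0.6547)·3 + (-0.4364)·1 + 0.4364·(-2) + 0.4364·(-4) = -5.0190.
u_2 = c_2 + 5.0190·e_1 = (-0.2857, -1.1905, 0.1905, -1.8095).
‖u_2‖ = 2.1931, so e_2 = (-0.1303, -0.5428, 0.0869, -0.8251).
e_1·c_3 = (-0.6547)·4 + (-0.4364)·3 + 0.4364·(-3) + 0.4364·0 = -5.2372; e_2·c_3 = (-0.1303)·4 + (-0.5428)·3 + 0.0869·(-3) + (-0.8251)·0 = -2.4102.
u_3 = c_3 + 5.2372·e_1 + 2.4102·e_2 = (0.2574, -0.5941, -0.5050, 0.2970).
‖u_3‖ = 0.8731, so e_3 = (0.2948, -0.6804, -0.5783, 0.3402).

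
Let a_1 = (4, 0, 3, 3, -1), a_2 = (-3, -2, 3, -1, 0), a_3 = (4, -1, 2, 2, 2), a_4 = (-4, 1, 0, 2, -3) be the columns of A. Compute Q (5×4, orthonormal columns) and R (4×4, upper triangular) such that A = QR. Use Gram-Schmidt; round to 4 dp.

a_1 = (4, 0, 3, 3, -1); ‖a_1‖ = 5.9161, so e_1 = (0.6761, 0.0000, 0.5071, 0.5071, -0.1690).
e_1·a_2 = 0.6761·(-3) + 0.0000·(-2) + 0.5071·3 + 0.5071·(-1) + (-0.1690)·0 = -1.0142.
u_2 = a_2 + 1.0142·e_1 = (-2.3143, -2.0000, 3.5143, -0.4857, -0.1714).
‖u_2‖ = 4.6874, so e_2 = (-0.4937, -0.4267, 0.7497, -0.1036, -0.0366).
e_1·a_3 = 0.6761·4 + 0.0000·(-1) + 0.5071·2 + 0.5071·2 + (-0.1690)·2 = 4.3948; e_2·a_3 = (-0.4937)·4 + (-0.4267)·(-1) + 0.7497·2 + (-0.1036)·2 + (-0.0366)·2 = -0.3292.
u_3 = a_3 − 4.3948·e_1 + 0.3292·e_2 = (0.8661, -1.1404, 0.0182, -0.2627, 2.7308).
‖u_3‖ = 3.0947, so e_3 = (0.2798, -0.3685, 0.0059, -0.0849, 0.8824).
e_1·a_4 = 0.6761·(-4) + 0.0000·1 + 0.5071·0 + 0.5071·2 + (-0.1690)·(-3) = -1.1832; e_2·a_4 = (-0.4937)·(-4) + (-0.4267)·1 + 0.7497·0 + (-0.1036)·2 + (-0.0366)·(-3) = 1.4507; e_3·a_4 = 0.2798·(-4) + (-0.3685)·1 + 0.0059·0 + (-0.0849)·2 + 0.8824·(-3) = -4.3049.
u_4 = a_4 + 1.1832·e_1 − 1.4507·e_2 + 4.3049·e_3 = (-1.2790, 0.0326, -0.4623, 2.3849, 0.6517).
‖u_4‖ = 2.8219, so e_4 = (-0.4532, 0.0115, -0.1638, 0.8451, 0.2310).

Q = [[0.6761, -0.4937, 0.2798, -0.4532], [0.0000, -0.4267, -0.3685, 0.0115], [0.5071, 0.7497, 0.0059, -0.1638], [0.5071, -0.1036, -0.0849, 0.8451], [-0.1690, -0.0366, 0.8824, 0.2310]], R = [[5.9161, -1.0142, 4.3948, -1.1832], [0.0000, 4.6874, -0.3292, 1.4507], [0.0000, 0.0000, 3.0947, -4.3049], [0.0000, 0.0000, 0.0000, 2.8219]]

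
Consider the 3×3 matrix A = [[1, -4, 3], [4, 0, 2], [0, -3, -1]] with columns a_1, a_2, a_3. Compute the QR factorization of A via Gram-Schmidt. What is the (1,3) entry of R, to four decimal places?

a_1 = (1, 4, 0); ‖a_1‖ = 4.1231, so q_1 = (0.2425, 0.9701, 0.0000).
r_{13} = q_1·a_3 = 2.6679.

r_{13} = 2.6679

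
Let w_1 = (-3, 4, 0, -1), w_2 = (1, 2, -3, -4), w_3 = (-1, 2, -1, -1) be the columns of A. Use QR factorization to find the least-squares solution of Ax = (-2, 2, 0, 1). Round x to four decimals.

x = (-0.2556, -0.7143, 2.1729)

w_1 = (-3, 4, 0, -1); ‖w_1‖ = 5.0990, so q_1 = (-0.5883, 0.7845, 0.0000, -0.1961).
q_1·w_2 = (-0.5883)·1 + 0.7845·2 + 0.0000·(-3) + (-0.1961)·(-4) = 1.7650.
u_2 = w_2 − 1.7650·q_1 = (2.0385, 0.6154, -3.0000, -3.6538).
‖u_2‖ = 5.1850, so q_2 = (0.3931, 0.1187, -0.5786, -0.7047).
q_1·w_3 = (-0.5883)·(-1) + 0.7845·2 + 0.0000·(-1) + (-0.1961)·(-1) = 2.3534; q_2·w_3 = 0.3931·(-1) + 0.1187·2 + (-0.5786)·(-1) + (-0.7047)·(-1) = 1.1275.
u_3 = w_3 − 2.3534·q_1 − 1.1275·q_2 = (-0.0587, 0.0200, -0.3476, 0.2561).
‖u_3‖ = 0.4362, so q_3 = (-0.1345, 0.0459, -0.7970, 0.5871).
Qᵀb = (2.5495, -1.2536, 0.9478).
Back-substitute: x_3 = 0.9478/0.4362 = 2.1729.
x_2 = (-1.2536 − 1.1275·2.1729)/5.1850 = -0.7143.
x_1 = (2.5495 − 1.7650·(-0.7143) − 2.3534·2.1729)/5.0990 = -0.2556.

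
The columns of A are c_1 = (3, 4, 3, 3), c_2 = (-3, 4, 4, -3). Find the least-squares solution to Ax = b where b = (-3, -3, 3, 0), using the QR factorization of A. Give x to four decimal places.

c_1 = (3, 4, 3, 3); ‖c_1‖ = 6.5574, so e_1 = (0.4575, 0.6100, 0.4575, 0.4575).
e_1·c_2 = 0.4575·(-3) + 0.6100·4 + 0.4575·4 + 0.4575·(-3) = 1.5250.
u_2 = c_2 − 1.5250·e_1 = (-3.6977, 3.0698, 3.3023, -3.6977).
‖u_2‖ = 6.9047, so e_2 = (-0.5355, 0.4446, 0.4783, -0.5355).
Qᵀb = (-1.8300, 1.7076).
Back-substitute: x_2 = 1.7076/6.9047 = 0.2473.
x_1 = (-1.8300 − 1.5250·0.2473)/6.5574 = -0.3366.

x = (-0.3366, 0.2473)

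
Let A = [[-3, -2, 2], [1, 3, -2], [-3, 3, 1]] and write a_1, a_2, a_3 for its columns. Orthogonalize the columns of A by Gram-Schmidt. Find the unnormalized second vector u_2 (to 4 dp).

u_2 = (-2.0000, 3.0000, 3.0000)

a_1 = (-3, 1, -3); ‖a_1‖ = 4.3589, so e_1 = (-0.6882, 0.2294, -0.6882).
e_1·a_2 = (-0.6882)·(-2) + 0.2294·3 + (-0.6882)·3 = 0.0000.
u_2 = a_2 + 0.0000·e_1 = (-2.0000, 3.0000, 3.0000).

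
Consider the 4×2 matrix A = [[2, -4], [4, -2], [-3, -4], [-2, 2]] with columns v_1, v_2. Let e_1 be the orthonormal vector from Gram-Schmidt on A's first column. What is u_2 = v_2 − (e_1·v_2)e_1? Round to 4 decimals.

u_2 = (-3.5152, -1.0303, -4.7273, 1.5152)

v_1 = (2, 4, -3, -2); ‖v_1‖ = 5.7446, so e_1 = (0.3482, 0.6963, -0.5222, -0.3482).
e_1·v_2 = 0.3482·(-4) + 0.6963·(-2) + (-0.5222)·(-4) + (-0.3482)·2 = -1.3926.
u_2 = v_2 + 1.3926·e_1 = (-3.5152, -1.0303, -4.7273, 1.5152).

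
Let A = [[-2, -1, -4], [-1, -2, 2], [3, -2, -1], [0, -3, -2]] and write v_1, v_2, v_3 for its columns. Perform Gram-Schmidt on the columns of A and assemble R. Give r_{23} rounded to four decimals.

v_1 = (-2, -1, 3, 0); ‖v_1‖ = 3.7417, so e_1 = (-0.5345, -0.2673, 0.8018, 0.0000).
e_1·v_2 = (-0.5345)·(-1) + (-0.2673)·(-2) + 0.8018·(-2) + 0.0000·(-3) = -0.5345.
u_2 = v_2 + 0.5345·e_1 = (-1.2857, -2.1429, -1.5714, -3.0000).
‖u_2‖ = 4.2088, so e_2 = (-0.3055, -0.5091, -0.3734, -0.7128).
r_{23} = e_2·v_3 = 2.0026.

r_{23} = 2.0026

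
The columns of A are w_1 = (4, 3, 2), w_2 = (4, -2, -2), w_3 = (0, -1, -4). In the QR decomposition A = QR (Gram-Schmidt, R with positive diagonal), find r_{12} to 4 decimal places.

r_{12} = 1.1142

q_1 = w_1/‖w_1‖ = (4, 3, 2)/5.3852 = (0.7428, 0.5571, 0.3714).
r_{12} = q_1·w_2 = 1.1142.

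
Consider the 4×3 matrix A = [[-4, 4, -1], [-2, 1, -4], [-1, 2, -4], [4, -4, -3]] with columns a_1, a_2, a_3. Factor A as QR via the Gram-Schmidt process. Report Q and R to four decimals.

a_1 = (-4, -2, -1, 4); ‖a_1‖ = 6.0828, so q_1 = (-0.6576, -0.3288, -0.1644, 0.6576).
q_1·a_2 = (-0.6576)·4 + (-0.3288)·1 + (-0.1644)·2 + 0.6576·(-4) = -5.9184.
u_2 = a_2 + 5.9184·q_1 = (0.1081, -0.9459, 1.0270, -0.1081).
‖u_2‖ = 1.4046, so q_2 = (0.0770, -0.6735, 0.7312, -0.0770).
q_1·a_3 = (-0.6576)·(-1) + (-0.3288)·(-4) + (-0.1644)·(-4) + 0.6576·(-3) = 0.6576; q_2·a_3 = 0.0770·(-1) + (-0.6735)·(-4) + 0.7312·(-4) + (-0.0770)·(-3) = -0.0770.
u_3 = a_3 − 0.6576·q_1 + 0.0770·q_2 = (-0.5616, -3.8356, -3.8356, -3.4384).
‖u_3‖ = 6.4468, so q_3 = (-0.0871, -0.5950, -0.5950, -0.5333).

Q = [[-0.6576, 0.0770, -0.0871], [-0.3288, -0.6735, -0.5950], [-0.1644, 0.7312, -0.5950], [0.6576, -0.0770, -0.5333]], R = [[6.0828, -5.9184, 0.6576], [0.0000, 1.4046, -0.0770], [0.0000, 0.0000, 6.4468]]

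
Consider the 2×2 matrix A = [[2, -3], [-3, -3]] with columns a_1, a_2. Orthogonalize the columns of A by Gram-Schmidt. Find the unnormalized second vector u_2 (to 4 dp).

u_2 = (-3.4615, -2.3077)

a_1 = (2, -3); ‖a_1‖ = 3.6056, so q_1 = (0.5547, -0.8321).
q_1·a_2 = 0.5547·(-3) + (-0.8321)·(-3) = 0.8321.
u_2 = a_2 − 0.8321·q_1 = (-3.4615, -2.3077).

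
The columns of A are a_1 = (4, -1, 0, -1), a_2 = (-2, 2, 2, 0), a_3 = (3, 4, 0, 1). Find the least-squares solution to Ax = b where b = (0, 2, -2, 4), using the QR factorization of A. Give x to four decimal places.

q_1 = a_1/‖a_1‖ = (4, -1, 0, -1)/4.2426 = (0.9428, -0.2357, 0.0000, -0.2357).
r_{12} = q_1·a_2 = -2.3570.
u_2 = a_2 + 2.3570·q_1 = (0.2222, 1.4444, 2.0000, -0.5556).
‖u_2‖ = 2.5386, so q_2 = (0.0875, 0.5690, 0.7878, -0.2188).
r_{13} = q_1·a_3 = 1.6499; r_{23} = q_2·a_3 = 2.3197.
u_3 = a_3 − 1.6499·q_1 − 2.3197·q_2 = (1.2414, 3.0690, -1.8276, 1.8966).
‖u_3‖ = 4.2304, so q_3 = (0.2934, 0.7254, -0.4320, 0.4483).
Qᵀb = (-1.4142, -1.3131, 4.1082).
Back-substitute: x_3 = 4.1082/4.2304 = 0.9711.
x_2 = (-1.3131 − 2.3197·0.9711)/2.5386 = -1.4046.
x_1 = (-1.4142 + 2.3570·(-1.4046) − 1.6499·0.9711)/4.2426 = -1.4913.

x = (-1.4913, -1.4046, 0.9711)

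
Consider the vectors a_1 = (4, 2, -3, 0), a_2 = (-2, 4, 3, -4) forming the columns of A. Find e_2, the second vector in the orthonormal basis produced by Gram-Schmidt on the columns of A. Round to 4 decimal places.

e_2 = (-0.1168, 0.7112, 0.3185, -0.6157)

e_1 = a_1/‖a_1‖ = (4, 2, -3, 0)/5.3852 = (0.7428, 0.3714, -0.5571, 0.0000).
r_{12} = e_1·a_2 = -1.6713.
u_2 = a_2 + 1.6713·e_1 = (-0.7586, 4.6207, 2.0690, -4.0000).
‖u_2‖ = 6.4967, so e_2 = (-0.1168, 0.7112, 0.3185, -0.6157).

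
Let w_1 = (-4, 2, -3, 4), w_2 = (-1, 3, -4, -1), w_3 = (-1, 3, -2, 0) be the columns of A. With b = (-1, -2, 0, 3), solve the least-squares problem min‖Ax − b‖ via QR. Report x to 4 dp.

e_1 = w_1/‖w_1‖ = (-4, 2, -3, 4)/6.7082 = (-0.5963, 0.2981, -0.4472, 0.5963).
r_{12} = e_1·w_2 = 2.6833.
u_2 = w_2 − 2.6833·e_1 = (0.6000, 2.2000, -2.8000, -2.6000).
‖u_2‖ = 4.4497, so e_2 = (0.1348, 0.4944, -0.6293, -0.5843).
r_{13} = e_1·w_3 = 2.3851; r_{23} = e_2·w_3 = 2.6069.
u_3 = w_3 − 2.3851·e_1 − 2.6069·e_2 = (0.0707, 1.0000, 0.7071, 0.1010).
‖u_3‖ = 1.2309, so e_3 = (0.0574, 0.8124, 0.5744, 0.0821).
Qᵀb = (1.7889, -2.8766, -1.4361).
Back-substitute: x_3 = -1.4361/1.2309 = -1.1667.
x_2 = (-2.8766 − 2.6069·(-1.1667))/4.4497 = 0.0370.
x_1 = (1.7889 − 2.6833·0.0370 − 2.3851·(-1.1667))/6.7082 = 0.6667.

x = (0.6667, 0.0370, -1.1667)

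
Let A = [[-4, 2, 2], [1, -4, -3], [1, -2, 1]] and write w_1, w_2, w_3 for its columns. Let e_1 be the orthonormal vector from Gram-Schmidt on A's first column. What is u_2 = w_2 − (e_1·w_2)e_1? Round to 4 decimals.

u_2 = (-1.1111, -3.2222, -1.2222)

w_1 = (-4, 1, 1); ‖w_1‖ = 4.2426, so e_1 = (-0.9428, 0.2357, 0.2357).
e_1·w_2 = (-0.9428)·2 + 0.2357·(-4) + 0.2357·(-2) = -3.2998.
u_2 = w_2 + 3.2998·e_1 = (-1.1111, -3.2222, -1.2222).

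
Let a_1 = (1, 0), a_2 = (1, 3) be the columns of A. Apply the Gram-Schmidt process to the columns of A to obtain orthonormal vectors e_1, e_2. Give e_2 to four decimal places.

e_1 = a_1/‖a_1‖ = (1, 0)/1.0000 = (1.0000, 0.0000).
r_{12} = e_1·a_2 = 1.0000.
u_2 = a_2 − 1.0000·e_1 = (0.0000, 3.0000).
‖u_2‖ = 3.0000, so e_2 = (0.0000, 1.0000).

e_2 = (0.0000, 1.0000)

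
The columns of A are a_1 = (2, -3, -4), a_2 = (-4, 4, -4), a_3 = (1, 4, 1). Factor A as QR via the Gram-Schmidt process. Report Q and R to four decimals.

Q = [[0.3714, -0.5406, 0.7548], [-0.5571, 0.5206, 0.6470], [-0.7428, -0.6608, -0.1078]], R = [[5.3852, -0.7428, -2.5997], [0.0000, 6.8883, 0.8811], [0.0000, 0.0000, 3.2350]]

q_1 = a_1/‖a_1‖ = (2, -3, -4)/5.3852 = (0.3714, -0.5571, -0.7428).
r_{12} = q_1·a_2 = -0.7428.
u_2 = a_2 + 0.7428·q_1 = (-3.7241, 3.5862, -4.5517).
‖u_2‖ = 6.8883, so q_2 = (-0.5406, 0.5206, -0.6608).
r_{13} = q_1·a_3 = -2.5997; r_{23} = q_2·a_3 = 0.8811.
u_3 = a_3 + 2.5997·q_1 − 0.8811·q_2 = (2.4419, 2.0930, -0.3488).
‖u_3‖ = 3.2350, so q_3 = (0.7548, 0.6470, -0.1078).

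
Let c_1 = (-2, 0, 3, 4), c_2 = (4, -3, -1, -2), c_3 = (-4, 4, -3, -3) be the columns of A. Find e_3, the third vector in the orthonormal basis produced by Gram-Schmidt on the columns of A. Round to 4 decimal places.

c_1 = (-2, 0, 3, 4); ‖c_1‖ = 5.3852, so e_1 = (-0.3714, 0.0000, 0.5571, 0.7428).
e_1·c_2 = (-0.3714)·4 + 0.0000·(-3) + 0.5571·(-1) + 0.7428·(-2) = -3.5282.
u_2 = c_2 + 3.5282·e_1 = (2.6897, -3.0000, 0.9655, 0.6207).
‖u_2‖ = 4.1895, so e_2 = (0.6420, -0.7161, 0.2305, 0.1482).
e_1·c_3 = (-0.3714)·(-4) + 0.0000·4 + 0.5571·(-3) + 0.7428·(-3) = -2.4140; e_2·c_3 = 0.6420·(-4) + (-0.7161)·4 + 0.2305·(-3) + 0.1482·(-3) = -6.5682.
u_3 = c_3 + 2.4140·e_1 + 6.5682·e_2 = (-0.6798, -0.7033, -0.1415, -0.2338).
‖u_3‖ = 1.0156, so e_3 = (-0.6693, -0.6925, -0.1393, -0.2302).

e_3 = (-0.6693, -0.6925, -0.1393, -0.2302)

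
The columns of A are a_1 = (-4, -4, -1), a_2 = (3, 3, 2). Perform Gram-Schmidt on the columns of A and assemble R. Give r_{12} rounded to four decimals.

a_1 = (-4, -4, -1); ‖a_1‖ = 5.7446, so q_1 = (-0.6963, -0.6963, -0.1741).
r_{12} = q_1·a_2 = -4.5260.

r_{12} = -4.5260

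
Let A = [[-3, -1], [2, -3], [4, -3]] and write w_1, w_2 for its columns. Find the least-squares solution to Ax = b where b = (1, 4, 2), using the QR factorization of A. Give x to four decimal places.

w_1 = (-3, 2, 4); ‖w_1‖ = 5.3852, so q_1 = (-0.5571, 0.3714, 0.7428).
q_1·w_2 = (-0.5571)·(-1) + 0.3714·(-3) + 0.7428·(-3) = -2.7854.
u_2 = w_2 + 2.7854·q_1 = (-2.5517, -1.9655, -0.9310).
‖u_2‖ = 3.3528, so q_2 = (-0.7611, -0.5862, -0.2777).
Qᵀb = (2.4140, -3.6614).
Back-substitute: x_2 = -3.6614/3.3528 = -1.0920.
x_1 = (2.4140 + 2.7854·(-1.0920))/5.3852 = -0.1166.

x = (-0.1166, -1.0920)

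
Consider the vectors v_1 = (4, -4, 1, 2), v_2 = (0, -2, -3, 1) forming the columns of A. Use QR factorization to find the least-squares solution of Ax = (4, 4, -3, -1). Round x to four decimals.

x = (-0.1493, 0.0746)

e_1 = v_1/‖v_1‖ = (4, -4, 1, 2)/6.0828 = (0.6576, -0.6576, 0.1644, 0.3288).
r_{12} = e_1·v_2 = 1.1508.
u_2 = v_2 − 1.1508·e_1 = (-0.7568, -1.2432, -3.1892, 0.6216).
‖u_2‖ = 3.5603, so e_2 = (-0.2126, -0.3492, -0.8958, 0.1746).
Qᵀb = (-0.8220, 0.2657).
Back-substitute: x_2 = 0.2657/3.5603 = 0.0746.
x_1 = (-0.8220 − 1.1508·0.0746)/6.0828 = -0.1493.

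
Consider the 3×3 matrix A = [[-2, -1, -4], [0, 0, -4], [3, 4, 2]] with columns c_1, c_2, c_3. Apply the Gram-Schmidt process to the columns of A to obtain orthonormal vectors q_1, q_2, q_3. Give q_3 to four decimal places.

q_3 = (0.0000, -1.0000, 0.0000)

c_1 = (-2, 0, 3); ‖c_1‖ = 3.6056, so q_1 = (-0.5547, 0.0000, 0.8321).
q_1·c_2 = (-0.5547)·(-1) + 0.0000·0 + 0.8321·4 = 3.8829.
u_2 = c_2 − 3.8829·q_1 = (1.1538, 0.0000, 0.7692).
‖u_2‖ = 1.3868, so q_2 = (0.8321, 0.0000, 0.5547).
q_1·c_3 = (-0.5547)·(-4) + 0.0000·(-4) + 0.8321·2 = 3.8829; q_2·c_3 = 0.8321·(-4) + 0.0000·(-4) + 0.5547·2 = -2.2188.
u_3 = c_3 − 3.8829·q_1 + 2.2188·q_2 = (0.0000, -4.0000, 0.0000).
‖u_3‖ = 4.0000, so q_3 = (0.0000, -1.0000, 0.0000).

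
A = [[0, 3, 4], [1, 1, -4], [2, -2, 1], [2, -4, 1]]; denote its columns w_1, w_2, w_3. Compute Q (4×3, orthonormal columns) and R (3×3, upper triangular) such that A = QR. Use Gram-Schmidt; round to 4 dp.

Q = [[0.0000, 0.7373, 0.6261], [0.3333, 0.5462, -0.7346], [0.6667, 0.1092, 0.1629], [0.6667, -0.3823, 0.2045]], R = [[3.0000, -3.6667, 0.0000], [0.0000, 4.0689, 0.4915], [0.0000, 0.0000, 5.8102]]

e_1 = w_1/‖w_1‖ = (0, 1, 2, 2)/3.0000 = (0.0000, 0.3333, 0.6667, 0.6667).
r_{12} = e_1·w_2 = -3.6667.
u_2 = w_2 + 3.6667·e_1 = (3.0000, 2.2222, 0.4444, -1.5556).
‖u_2‖ = 4.0689, so e_2 = (0.7373, 0.5462, 0.1092, -0.3823).
r_{13} = e_1·w_3 = 0.0000; r_{23} = e_2·w_3 = 0.4915.
u_3 = w_3 + 0.0000·e_1 − 0.4915·e_2 = (3.6376, -4.2685, 0.9463, 1.1879).
‖u_3‖ = 5.8102, so e_3 = (0.6261, -0.7346, 0.1629, 0.2045).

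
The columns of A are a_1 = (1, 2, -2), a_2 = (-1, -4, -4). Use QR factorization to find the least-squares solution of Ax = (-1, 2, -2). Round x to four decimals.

x = (0.7838, 0.0541)

q_1 = a_1/‖a_1‖ = (1, 2, -2)/3.0000 = (0.3333, 0.6667, -0.6667).
r_{12} = q_1·a_2 = -0.3333.
u_2 = a_2 + 0.3333·q_1 = (-0.8889, -3.7778, -4.2222).
‖u_2‖ = 5.7349, so q_2 = (-0.1550, -0.6587, -0.7362).
Qᵀb = (2.3333, 0.3100).
Back-substitute: x_2 = 0.3100/5.7349 = 0.0541.
x_1 = (2.3333 + 0.3333·0.0541)/3.0000 = 0.7838.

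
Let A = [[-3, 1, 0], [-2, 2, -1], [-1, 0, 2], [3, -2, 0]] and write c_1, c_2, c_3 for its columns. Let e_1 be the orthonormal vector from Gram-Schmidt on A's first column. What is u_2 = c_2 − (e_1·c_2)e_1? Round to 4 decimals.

c_1 = (-3, -2, -1, 3); ‖c_1‖ = 4.7958, so e_1 = (-0.6255, -0.4170, -0.2085, 0.6255).
e_1·c_2 = (-0.6255)·1 + (-0.4170)·2 + (-0.2085)·0 + 0.6255·(-2) = -2.7107.
u_2 = c_2 + 2.7107·e_1 = (-0.6957, 0.8696, -0.5652, -0.3043).

u_2 = (-0.6957, 0.8696, -0.5652, -0.3043)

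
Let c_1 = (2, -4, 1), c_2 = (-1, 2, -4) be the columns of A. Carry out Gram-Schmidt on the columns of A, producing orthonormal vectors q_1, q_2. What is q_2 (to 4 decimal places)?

c_1 = (2, -4, 1); ‖c_1‖ = 4.5826, so q_1 = (0.4364, -0.8729, 0.2182).
q_1·c_2 = 0.4364·(-1) + (-0.8729)·2 + 0.2182·(-4) = -3.0551.
u_2 = c_2 + 3.0551·q_1 = (0.3333, -0.6667, -3.3333).
‖u_2‖ = 3.4157, so q_2 = (0.0976, -0.1952, -0.9759).

q_2 = (0.0976, -0.1952, -0.9759)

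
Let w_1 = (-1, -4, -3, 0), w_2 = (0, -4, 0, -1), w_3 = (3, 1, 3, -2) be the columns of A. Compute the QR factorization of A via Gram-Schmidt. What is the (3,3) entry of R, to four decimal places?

r_{33} = 2.1327

w_1 = (-1, -4, -3, 0); ‖w_1‖ = 5.0990, so q_1 = (-0.1961, -0.7845, -0.5883, 0.0000).
q_1·w_2 = (-0.1961)·0 + (-0.7845)·(-4) + (-0.5883)·0 + 0.0000·(-1) = 3.1379.
u_2 = w_2 − 3.1379·q_1 = (0.6154, -1.5385, 1.8462, -1.0000).
‖u_2‖ = 2.6747, so q_2 = (0.2301, -0.5752, 0.6902, -0.3739).
q_1·w_3 = (-0.1961)·3 + (-0.7845)·1 + (-0.5883)·3 + 0.0000·(-2) = -3.1379; q_2·w_3 = 0.2301·3 + (-0.5752)·1 + 0.6902·3 + (-0.3739)·(-2) = 2.9335.
u_3 = w_3 + 3.1379·q_1 − 2.9335·q_2 = (1.7097, 0.2258, -0.8710, -0.9032).
r_{33} = ‖u_3‖ = 2.1327.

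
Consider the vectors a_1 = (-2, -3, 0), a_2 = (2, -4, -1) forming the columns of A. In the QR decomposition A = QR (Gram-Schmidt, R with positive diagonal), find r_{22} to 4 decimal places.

r_{22} = 4.0096

a_1 = (-2, -3, 0); ‖a_1‖ = 3.6056, so e_1 = (-0.5547, -0.8321, 0.0000).
e_1·a_2 = (-0.5547)·2 + (-0.8321)·(-4) + 0.0000·(-1) = 2.2188.
u_2 = a_2 − 2.2188·e_1 = (3.2308, -2.1538, -1.0000).
r_{22} = ‖u_2‖ = 4.0096.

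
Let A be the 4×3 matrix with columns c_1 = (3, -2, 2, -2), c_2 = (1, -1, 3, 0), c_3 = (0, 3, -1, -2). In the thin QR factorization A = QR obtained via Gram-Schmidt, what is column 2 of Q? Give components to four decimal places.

q_2 = (-0.2497, 0.0208, 0.8531, 0.4577)

c_1 = (3, -2, 2, -2); ‖c_1‖ = 4.5826, so q_1 = (0.6547, -0.4364, 0.4364, -0.4364).
q_1·c_2 = 0.6547·1 + (-0.4364)·(-1) + 0.4364·3 + (-0.4364)·0 = 2.4004.
u_2 = c_2 − 2.4004·q_1 = (-0.5714, 0.0476, 1.9524, 1.0476).
‖u_2‖ = 2.2887, so q_2 = (-0.2497, 0.0208, 0.8531, 0.4577).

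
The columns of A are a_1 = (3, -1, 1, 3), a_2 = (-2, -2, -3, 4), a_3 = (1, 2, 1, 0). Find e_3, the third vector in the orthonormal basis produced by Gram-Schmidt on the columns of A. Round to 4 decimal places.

e_3 = (-0.0714, 0.9166, -0.0421, 0.3910)

a_1 = (3, -1, 1, 3); ‖a_1‖ = 4.4721, so e_1 = (0.6708, -0.2236, 0.2236, 0.6708).
e_1·a_2 = 0.6708·(-2) + (-0.2236)·(-2) + 0.2236·(-3) + 0.6708·4 = 1.1180.
u_2 = a_2 − 1.1180·e_1 = (-2.7500, -1.7500, -3.2500, 3.2500).
‖u_2‖ = 5.6347, so e_2 = (-0.4880, -0.3106, -0.5768, 0.5768).
e_1·a_3 = 0.6708·1 + (-0.2236)·2 + 0.2236·1 + 0.6708·0 = 0.4472; e_2·a_3 = (-0.4880)·1 + (-0.3106)·2 + (-0.5768)·1 + 0.5768·0 = -1.6860.
u_3 = a_3 − 0.4472·e_1 + 1.6860·e_2 = (-0.1228, 1.5764, -0.0724, 0.6724).
‖u_3‖ = 1.7197, so e_3 = (-0.0714, 0.9166, -0.0421, 0.3910).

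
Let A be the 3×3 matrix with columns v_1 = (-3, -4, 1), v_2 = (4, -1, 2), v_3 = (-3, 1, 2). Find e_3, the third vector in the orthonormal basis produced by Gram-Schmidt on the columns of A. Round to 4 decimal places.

e_3 = (-0.3100, 0.4428, 0.8413)

e_1 = v_1/‖v_1‖ = (-3, -4, 1)/5.0990 = (-0.5883, -0.7845, 0.1961).
r_{12} = e_1·v_2 = -1.1767.
u_2 = v_2 + 1.1767·e_1 = (3.3077, -1.9231, 2.2308).
‖u_2‖ = 4.4289, so e_2 = (0.7468, -0.4342, 0.5037).
r_{13} = e_1·v_3 = 1.3728; r_{23} = e_2·v_3 = -1.6674.
u_3 = v_3 − 1.3728·e_1 + 1.6674·e_2 = (-0.9471, 1.3529, 2.5706).
‖u_3‖ = 3.0554, so e_3 = (-0.3100, 0.4428, 0.8413).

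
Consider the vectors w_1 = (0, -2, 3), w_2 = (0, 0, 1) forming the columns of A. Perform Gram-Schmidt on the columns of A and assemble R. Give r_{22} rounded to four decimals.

q_1 = w_1/‖w_1‖ = (0, -2, 3)/3.6056 = (0.0000, -0.5547, 0.8321).
r_{12} = q_1·w_2 = 0.8321.
u_2 = w_2 − 0.8321·q_1 = (0.0000, 0.4615, 0.3077).
r_{22} = ‖u_2‖ = 0.5547.

r_{22} = 0.5547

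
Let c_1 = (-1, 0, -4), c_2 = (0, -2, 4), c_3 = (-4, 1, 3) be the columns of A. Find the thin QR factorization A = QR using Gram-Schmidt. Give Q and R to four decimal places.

e_1 = c_1/‖c_1‖ = (-1, 0, -4)/4.1231 = (-0.2425, 0.0000, -0.9701).
r_{12} = e_1·c_2 = -3.8806.
u_2 = c_2 + 3.8806·e_1 = (-0.9412, -2.0000, 0.2353).
‖u_2‖ = 2.2229, so e_2 = (-0.4234, -0.8997, 0.1059).
r_{13} = e_1·c_3 = -1.9403; r_{23} = e_2·c_3 = 1.1114.
u_3 = c_3 + 1.9403·e_1 − 1.1114·e_2 = (-4.0000, 2.0000, 1.0000).
‖u_3‖ = 4.5826, so e_3 = (-0.8729, 0.4364, 0.2182).

Q = [[-0.2425, -0.4234, -0.8729], [0.0000, -0.8997, 0.4364], [-0.9701, 0.1059, 0.2182]], R = [[4.1231, -3.8806, -1.9403], [0.0000, 2.2229, 1.1114], [0.0000, 0.0000, 4.5826]]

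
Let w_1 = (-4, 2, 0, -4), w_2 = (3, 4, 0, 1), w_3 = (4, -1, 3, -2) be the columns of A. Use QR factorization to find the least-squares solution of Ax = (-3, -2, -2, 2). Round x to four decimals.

x = (-0.2988, -0.5158, -0.6631)

w_1 = (-4, 2, 0, -4); ‖w_1‖ = 6.0000, so q_1 = (-0.6667, 0.3333, 0.0000, -0.6667).
q_1·w_2 = (-0.6667)·3 + 0.3333·4 + 0.0000·0 + (-0.6667)·1 = -1.3333.
u_2 = w_2 + 1.3333·q_1 = (2.1111, 4.4444, 0.0000, 0.1111).
‖u_2‖ = 4.9216, so q_2 = (0.4289, 0.9030, 0.0000, 0.0226).
q_1·w_3 = (-0.6667)·4 + 0.3333·(-1) + 0.0000·3 + (-0.6667)·(-2) = -1.6667; q_2·w_3 = 0.4289·4 + 0.9030·(-1) + 0.0000·3 + 0.0226·(-2) = 0.7676.
u_3 = w_3 + 1.6667·q_1 − 0.7676·q_2 = (2.5596, -1.1376, 3.0000, -3.1284).
‖u_3‖ = 5.1607, so q_3 = (0.4960, -0.2204, 0.5813, -0.6062).
Qᵀb = (0.0000, -3.0478, -3.4221).
Back-substitute: x_3 = -3.4221/5.1607 = -0.6631.
x_2 = (-3.0478 − 0.7676·(-0.6631))/4.9216 = -0.5158.
x_1 = (0.0000 + 1.3333·(-0.5158) + 1.6667·(-0.6631))/6.0000 = -0.2988.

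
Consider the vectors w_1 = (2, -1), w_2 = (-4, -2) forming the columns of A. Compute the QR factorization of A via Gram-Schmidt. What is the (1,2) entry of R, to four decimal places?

w_1 = (2, -1); ‖w_1‖ = 2.2361, so e_1 = (0.8944, -0.4472).
r_{12} = e_1·w_2 = -2.6833.

r_{12} = -2.6833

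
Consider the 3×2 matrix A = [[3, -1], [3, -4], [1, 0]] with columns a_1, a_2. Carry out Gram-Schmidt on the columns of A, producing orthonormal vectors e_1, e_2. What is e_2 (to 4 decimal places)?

e_2 = (0.6025, -0.7184, 0.3476)

e_1 = a_1/‖a_1‖ = (3, 3, 1)/4.3589 = (0.6882, 0.6882, 0.2294).
r_{12} = e_1·a_2 = -3.4412.
u_2 = a_2 + 3.4412·e_1 = (1.3684, -1.6316, 0.7895).
‖u_2‖ = 2.2711, so e_2 = (0.6025, -0.7184, 0.3476).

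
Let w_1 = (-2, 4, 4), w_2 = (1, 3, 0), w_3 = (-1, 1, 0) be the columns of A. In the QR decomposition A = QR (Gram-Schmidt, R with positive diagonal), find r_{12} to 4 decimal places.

e_1 = w_1/‖w_1‖ = (-2, 4, 4)/6.0000 = (-0.3333, 0.6667, 0.6667).
r_{12} = e_1·w_2 = 1.6667.

r_{12} = 1.6667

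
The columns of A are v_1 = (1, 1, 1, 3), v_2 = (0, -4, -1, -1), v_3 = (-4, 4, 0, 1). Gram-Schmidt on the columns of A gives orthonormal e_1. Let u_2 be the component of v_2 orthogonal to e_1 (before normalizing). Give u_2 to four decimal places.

u_2 = (0.6667, -3.3333, -0.3333, 1.0000)

v_1 = (1, 1, 1, 3); ‖v_1‖ = 3.4641, so e_1 = (0.2887, 0.2887, 0.2887, 0.8660).
e_1·v_2 = 0.2887·0 + 0.2887·(-4) + 0.2887·(-1) + 0.8660·(-1) = -2.3094.
u_2 = v_2 + 2.3094·e_1 = (0.6667, -3.3333, -0.3333, 1.0000).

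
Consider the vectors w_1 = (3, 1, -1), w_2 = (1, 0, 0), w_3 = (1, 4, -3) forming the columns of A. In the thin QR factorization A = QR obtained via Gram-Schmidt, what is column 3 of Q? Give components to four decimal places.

q_1 = w_1/‖w_1‖ = (3, 1, -1)/3.3166 = (0.9045, 0.3015, -0.3015).
r_{12} = q_1·w_2 = 0.9045.
u_2 = w_2 − 0.9045·q_1 = (0.1818, -0.2727, 0.2727).
‖u_2‖ = 0.4264, so q_2 = (0.4264, -0.6396, 0.6396).
r_{13} = q_1·w_3 = 3.0151; r_{23} = q_2·w_3 = -4.0508.
u_3 = w_3 − 3.0151·q_1 + 4.0508·q_2 = (0.0000, 0.5000, 0.5000).
‖u_3‖ = 0.7071, so q_3 = (0.0000, 0.7071, 0.7071).

q_3 = (0.0000, 0.7071, 0.7071)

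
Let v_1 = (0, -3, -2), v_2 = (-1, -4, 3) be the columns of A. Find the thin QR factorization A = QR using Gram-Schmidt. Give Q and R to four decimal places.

v_1 = (0, -3, -2); ‖v_1‖ = 3.6056, so e_1 = (0.0000, -0.8321, -0.5547).
e_1·v_2 = 0.0000·(-1) + (-0.8321)·(-4) + (-0.5547)·3 = 1.6641.
u_2 = v_2 − 1.6641·e_1 = (-1.0000, -2.6154, 3.9231).
‖u_2‖ = 4.8198, so e_2 = (-0.2075, -0.5426, 0.8139).

Q = [[0.0000, -0.2075], [-0.8321, -0.5426], [-0.5547, 0.8139]], R = [[3.6056, 1.6641], [0.0000, 4.8198]]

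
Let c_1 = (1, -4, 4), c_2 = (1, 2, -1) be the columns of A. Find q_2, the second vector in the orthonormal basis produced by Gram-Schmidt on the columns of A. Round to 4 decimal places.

q_2 = (0.8729, 0.4364, 0.2182)

c_1 = (1, -4, 4); ‖c_1‖ = 5.7446, so q_1 = (0.1741, -0.6963, 0.6963).
q_1·c_2 = 0.1741·1 + (-0.6963)·2 + 0.6963·(-1) = -1.9149.
u_2 = c_2 + 1.9149·q_1 = (1.3333, 0.6667, 0.3333).
‖u_2‖ = 1.5275, so q_2 = (0.8729, 0.4364, 0.2182).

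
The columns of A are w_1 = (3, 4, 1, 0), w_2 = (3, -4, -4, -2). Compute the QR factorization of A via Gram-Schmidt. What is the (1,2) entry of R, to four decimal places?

r_{12} = -2.1573

w_1 = (3, 4, 1, 0); ‖w_1‖ = 5.0990, so e_1 = (0.5883, 0.7845, 0.1961, 0.0000).
r_{12} = e_1·w_2 = -2.1573.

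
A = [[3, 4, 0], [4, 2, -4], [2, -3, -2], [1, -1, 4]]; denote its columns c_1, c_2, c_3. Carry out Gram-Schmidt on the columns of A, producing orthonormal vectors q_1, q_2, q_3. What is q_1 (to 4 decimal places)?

q_1 = c_1/‖c_1‖ = (3, 4, 2, 1)/5.4772 = (0.5477, 0.7303, 0.3651, 0.1826).

q_1 = (0.5477, 0.7303, 0.3651, 0.1826)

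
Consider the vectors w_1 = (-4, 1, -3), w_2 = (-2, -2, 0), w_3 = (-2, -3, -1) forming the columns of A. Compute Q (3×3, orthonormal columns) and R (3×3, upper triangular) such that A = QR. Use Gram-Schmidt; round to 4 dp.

Q = [[-0.7845, -0.4187, 0.4575], [0.1961, -0.8673, -0.4575], [-0.5883, 0.2692, -0.7625]], R = [[5.0990, 1.1767, 1.5689], [0.0000, 2.5720, 3.1702], [0.0000, 0.0000, 1.2200]]

q_1 = w_1/‖w_1‖ = (-4, 1, -3)/5.0990 = (-0.7845, 0.1961, -0.5883).
r_{12} = q_1·w_2 = 1.1767.
u_2 = w_2 − 1.1767·q_1 = (-1.0769, -2.2308, 0.6923).
‖u_2‖ = 2.5720, so q_2 = (-0.4187, -0.8673, 0.2692).
r_{13} = q_1·w_3 = 1.5689; r_{23} = q_2·w_3 = 3.1702.
u_3 = w_3 − 1.5689·q_1 − 3.1702·q_2 = (0.5581, -0.5581, -0.9302).
‖u_3‖ = 1.2200, so q_3 = (0.4575, -0.4575, -0.7625).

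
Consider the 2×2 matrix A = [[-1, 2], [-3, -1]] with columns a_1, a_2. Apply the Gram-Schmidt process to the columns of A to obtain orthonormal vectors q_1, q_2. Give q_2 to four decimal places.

a_1 = (-1, -3); ‖a_1‖ = 3.1623, so q_1 = (-0.3162, -0.9487).
q_1·a_2 = (-0.3162)·2 + (-0.9487)·(-1) = 0.3162.
u_2 = a_2 − 0.3162·q_1 = (2.1000, -0.7000).
‖u_2‖ = 2.2136, so q_2 = (0.9487, -0.3162).

q_2 = (0.9487, -0.3162)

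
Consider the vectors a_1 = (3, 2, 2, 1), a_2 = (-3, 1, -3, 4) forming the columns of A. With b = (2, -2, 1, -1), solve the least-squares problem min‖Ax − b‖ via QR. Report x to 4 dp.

e_1 = a_1/‖a_1‖ = (3, 2, 2, 1)/4.2426 = (0.7071, 0.4714, 0.4714, 0.2357).
r_{12} = e_1·a_2 = -2.1213.
u_2 = a_2 + 2.1213·e_1 = (-1.5000, 2.0000, -2.0000, 4.5000).
‖u_2‖ = 5.5227, so e_2 = (-0.2716, 0.3621, -0.3621, 0.8148).
Qᵀb = (0.7071, -2.4445).
Back-substitute: x_2 = -2.4445/5.5227 = -0.4426.
x_1 = (0.7071 + 2.1213·(-0.4426))/4.2426 = -0.0546.

x = (-0.0546, -0.4426)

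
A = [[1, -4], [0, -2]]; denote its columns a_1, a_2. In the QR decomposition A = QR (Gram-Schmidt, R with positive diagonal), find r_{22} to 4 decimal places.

a_1 = (1, 0); ‖a_1‖ = 1.0000, so e_1 = (1.0000, 0.0000).
e_1·a_2 = 1.0000·(-4) + 0.0000·(-2) = -4.0000.
u_2 = a_2 + 4.0000·e_1 = (0.0000, -2.0000).
r_{22} = ‖u_2‖ = 2.0000.

r_{22} = 2.0000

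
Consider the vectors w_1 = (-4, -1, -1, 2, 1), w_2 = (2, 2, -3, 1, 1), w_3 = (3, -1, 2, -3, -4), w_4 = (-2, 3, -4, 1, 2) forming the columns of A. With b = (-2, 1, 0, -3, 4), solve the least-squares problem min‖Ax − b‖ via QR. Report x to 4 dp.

w_1 = (-4, -1, -1, 2, 1); ‖w_1‖ = 4.7958, so e_1 = (-0.8341, -0.2085, -0.2085, 0.4170, 0.2085).
e_1·w_2 = (-0.8341)·2 + (-0.2085)·2 + (-0.2085)·(-3) + 0.4170·1 + 0.2085·1 = -0.8341.
u_2 = w_2 + 0.8341·e_1 = (1.3043, 1.8261, -3.1739, 1.3478, 1.1739).
‖u_2‖ = 4.2784, so e_2 = (0.3049, 0.4268, -0.7419, 0.3150, 0.2744).
e_1·w_3 = (-0.8341)·3 + (-0.2085)·(-1) + (-0.2085)·2 + 0.4170·(-3) + 0.2085·(-4) = -4.7958; e_2·w_3 = 0.3049·3 + 0.4268·(-1) + (-0.7419)·2 + 0.3150·(-3) + 0.2744·(-4) = -3.0385.
u_3 = w_3 + 4.7958·e_1 + 3.0385·e_2 = (-0.0736, -0.7031, -1.2542, -0.0428, -2.1663).
‖u_3‖ = 2.6014, so e_3 = (-0.0283, -0.2703, -0.4821, -0.0164, -0.8327).
e_1·w_4 = (-0.8341)·(-2) + (-0.2085)·3 + (-0.2085)·(-4) + 0.4170·1 + 0.2085·2 = 2.7107; e_2·w_4 = 0.3049·(-2) + 0.4268·3 + (-0.7419)·(-4) + 0.3150·1 + 0.2744·2 = 4.5019; e_3·w_4 = (-0.0283)·(-2) + (-0.2703)·3 + (-0.4821)·(-4) + (-0.0164)·1 + (-0.8327)·2 = -0.5077.
u_4 = w_4 − 2.7107·e_1 − 4.5019·e_2 + 0.5077·e_3 = (-1.1260, 1.5065, -0.3398, -1.5570, -0.2232).
‖u_4‖ = 2.4753, so e_4 = (-0.4549, 0.6086, -0.1373, -0.6290, -0.0902).
Qᵀb = (1.0426, -0.0305, -3.4953, 3.0448).
Back-substitute: x_4 = 3.0448/2.4753 = 1.2301.
x_3 = (-3.4953 + 0.5077·1.2301)/2.6014 = -1.1036.
x_2 = (-0.0305 + 3.0385·(-1.1036) − 4.5019·1.2301)/4.2784 = -2.0852.
x_1 = (1.0426 + 0.8341·(-2.0852) + 4.7958·(-1.1036) − 2.7107·1.2301)/4.7958 = -1.9441.

x = (-1.9441, -2.0852, -1.1036, 1.2301)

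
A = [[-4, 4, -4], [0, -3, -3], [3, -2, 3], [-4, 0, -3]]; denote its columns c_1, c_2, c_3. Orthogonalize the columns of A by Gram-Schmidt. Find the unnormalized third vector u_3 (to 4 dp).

u_3 = (-1.1291, -1.8043, 0.4482, 1.4652)

c_1 = (-4, 0, 3, -4); ‖c_1‖ = 6.4031, so e_1 = (-0.6247, 0.0000, 0.4685, -0.6247).
e_1·c_2 = (-0.6247)·4 + 0.0000·(-3) + 0.4685·(-2) + (-0.6247)·0 = -3.4358.
u_2 = c_2 + 3.4358·e_1 = (1.8537, -3.0000, -0.3902, -2.1463).
‖u_2‖ = 4.1467, so e_2 = (0.4470, -0.7235, -0.0941, -0.5176).
e_1·c_3 = (-0.6247)·(-4) + 0.0000·(-3) + 0.4685·3 + (-0.6247)·(-3) = 5.7784; e_2·c_3 = 0.4470·(-4) + (-0.7235)·(-3) + (-0.0941)·3 + (-0.5176)·(-3) = 1.6528.
u_3 = c_3 − 5.7784·e_1 − 1.6528·e_2 = (-1.1291, -1.8043, 0.4482, 1.4652).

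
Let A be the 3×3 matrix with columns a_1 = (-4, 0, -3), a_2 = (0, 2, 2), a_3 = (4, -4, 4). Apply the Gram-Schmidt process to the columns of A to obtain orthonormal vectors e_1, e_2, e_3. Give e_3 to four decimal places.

e_3 = (-0.4685, -0.6247, 0.6247)

a_1 = (-4, 0, -3); ‖a_1‖ = 5.0000, so e_1 = (-0.8000, 0.0000, -0.6000).
e_1·a_2 = (-0.8000)·0 + 0.0000·2 + (-0.6000)·2 = -1.2000.
u_2 = a_2 + 1.2000·e_1 = (-0.9600, 2.0000, 1.2800).
‖u_2‖ = 2.5612, so e_2 = (-0.3748, 0.7809, 0.4998).
e_1·a_3 = (-0.8000)·4 + 0.0000·(-4) + (-0.6000)·4 = -5.6000; e_2·a_3 = (-0.3748)·4 + 0.7809·(-4) + 0.4998·4 = -2.6237.
u_3 = a_3 + 5.6000·e_1 + 2.6237·e_2 = (-1.4634, -1.9512, 1.9512).
‖u_3‖ = 3.1235, so e_3 = (-0.4685, -0.6247, 0.6247).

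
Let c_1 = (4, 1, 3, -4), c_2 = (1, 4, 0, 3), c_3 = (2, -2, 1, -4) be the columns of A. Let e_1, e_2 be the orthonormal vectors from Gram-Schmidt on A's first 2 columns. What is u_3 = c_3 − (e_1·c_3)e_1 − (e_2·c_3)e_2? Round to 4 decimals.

u_3 = (0.4610, -0.0985, -0.6115, -0.0223)

c_1 = (4, 1, 3, -4); ‖c_1‖ = 6.4807, so e_1 = (0.6172, 0.1543, 0.4629, -0.6172).
e_1·c_2 = 0.6172·1 + 0.1543·4 + 0.4629·0 + (-0.6172)·3 = -0.6172.
u_2 = c_2 + 0.6172·e_1 = (1.3810, 4.0952, 0.2857, 2.6190).
‖u_2‖ = 5.0615, so e_2 = (0.2728, 0.8091, 0.0564, 0.5174).
e_1·c_3 = 0.6172·2 + 0.1543·(-2) + 0.4629·1 + (-0.6172)·(-4) = 3.8576; e_2·c_3 = 0.2728·2 + 0.8091·(-2) + 0.0564·1 + 0.5174·(-4) = -3.0858.
u_3 = c_3 − 3.8576·e_1 + 3.0858·e_2 = (0.4610, -0.0985, -0.6115, -0.0223).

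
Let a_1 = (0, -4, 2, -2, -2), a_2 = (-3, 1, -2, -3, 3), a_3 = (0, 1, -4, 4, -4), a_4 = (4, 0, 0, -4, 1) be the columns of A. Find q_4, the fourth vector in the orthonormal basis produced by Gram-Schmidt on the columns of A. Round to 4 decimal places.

q_1 = a_1/‖a_1‖ = (0, -4, 2, -2, -2)/5.2915 = (0.0000, -0.7559, 0.3780, -0.3780, -0.3780).
r_{12} = q_1·a_2 = -1.5119.
u_2 = a_2 + 1.5119·q_1 = (-3.0000, -0.1429, -1.4286, -3.5714, 2.4286).
‖u_2‖ = 5.4511, so q_2 = (-0.5503, -0.0262, -0.2621, -0.6552, 0.4455).
r_{13} = q_1·a_3 = -2.2678; r_{23} = q_2·a_3 = -3.3807.
u_3 = a_3 + 2.2678·q_1 + 3.3807·q_2 = (-1.8606, -0.8029, -4.0288, 0.9279, -3.3510).
‖u_3‖ = 5.6945, so q_3 = (-0.3267, -0.1410, -0.7075, 0.1629, -0.5885).
r_{14} = q_1·a_4 = 1.1339; r_{24} = q_2·a_4 = 0.8648; r_{34} = q_3·a_4 = -2.5471.
u_4 = a_4 − 1.1339·q_1 − 0.8648·q_2 + 2.5471·q_3 = (3.6437, 0.5207, -2.0040, -2.5898, -0.4556).
‖u_4‖ = 4.9476, so q_4 = (0.7365, 0.1052, -0.4050, -0.5234, -0.0921).

q_4 = (0.7365, 0.1052, -0.4050, -0.5234, -0.0921)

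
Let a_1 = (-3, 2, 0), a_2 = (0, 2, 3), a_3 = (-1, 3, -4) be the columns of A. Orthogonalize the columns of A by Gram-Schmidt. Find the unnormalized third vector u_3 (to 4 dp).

u_3 = (1.7647, 2.6471, -1.7647)

e_1 = a_1/‖a_1‖ = (-3, 2, 0)/3.6056 = (-0.8321, 0.5547, 0.0000).
r_{12} = e_1·a_2 = 1.1094.
u_2 = a_2 − 1.1094·e_1 = (0.9231, 1.3846, 3.0000).
‖u_2‖ = 3.4306, so e_2 = (0.2691, 0.4036, 0.8745).
r_{13} = e_1·a_3 = 2.4962; r_{23} = e_2·a_3 = -2.5562.
u_3 = a_3 − 2.4962·e_1 + 2.5562·e_2 = (1.7647, 2.6471, -1.7647).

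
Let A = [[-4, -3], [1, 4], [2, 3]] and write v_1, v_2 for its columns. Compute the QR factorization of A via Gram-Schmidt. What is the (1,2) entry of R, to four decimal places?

r_{12} = 4.8008

v_1 = (-4, 1, 2); ‖v_1‖ = 4.5826, so q_1 = (-0.8729, 0.2182, 0.4364).
r_{12} = q_1·v_2 = 4.8008.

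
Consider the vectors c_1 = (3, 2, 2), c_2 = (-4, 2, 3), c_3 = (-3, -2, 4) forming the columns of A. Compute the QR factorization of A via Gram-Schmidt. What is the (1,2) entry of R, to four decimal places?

q_1 = c_1/‖c_1‖ = (3, 2, 2)/4.1231 = (0.7276, 0.4851, 0.4851).
r_{12} = q_1·c_2 = -0.4851.

r_{12} = -0.4851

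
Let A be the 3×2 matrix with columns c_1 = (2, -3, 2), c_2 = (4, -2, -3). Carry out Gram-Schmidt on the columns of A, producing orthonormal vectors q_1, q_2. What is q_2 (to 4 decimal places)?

q_2 = (0.6089, -0.1171, -0.7846)

c_1 = (2, -3, 2); ‖c_1‖ = 4.1231, so q_1 = (0.4851, -0.7276, 0.4851).
q_1·c_2 = 0.4851·4 + (-0.7276)·(-2) + 0.4851·(-3) = 1.9403.
u_2 = c_2 − 1.9403·q_1 = (3.0588, -0.5882, -3.9412).
‖u_2‖ = 5.0235, so q_2 = (0.6089, -0.1171, -0.7846).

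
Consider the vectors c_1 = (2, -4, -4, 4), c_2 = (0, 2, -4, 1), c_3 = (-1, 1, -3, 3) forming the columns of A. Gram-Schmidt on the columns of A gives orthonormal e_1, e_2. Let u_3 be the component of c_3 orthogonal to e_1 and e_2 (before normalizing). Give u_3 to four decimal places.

e_1 = c_1/‖c_1‖ = (2, -4, -4, 4)/7.2111 = (0.2774, -0.5547, -0.5547, 0.5547).
r_{12} = e_1·c_2 = 1.6641.
u_2 = c_2 − 1.6641·e_1 = (-0.4615, 2.9231, -3.0769, 0.0769).
‖u_2‖ = 4.2698, so e_2 = (-0.1081, 0.6846, -0.7206, 0.0180).
r_{13} = e_1·c_3 = 2.4962; r_{23} = e_2·c_3 = 3.0086.
u_3 = c_3 − 2.4962·e_1 − 3.0086·e_2 = (-1.3671, 0.3249, 0.5527, 1.5612).

u_3 = (-1.3671, 0.3249, 0.5527, 1.5612)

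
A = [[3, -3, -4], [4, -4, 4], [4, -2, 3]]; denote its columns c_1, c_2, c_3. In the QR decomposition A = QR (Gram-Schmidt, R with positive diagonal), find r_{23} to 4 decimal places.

r_{23} = 1.8429

e_1 = c_1/‖c_1‖ = (3, 4, 4)/6.4031 = (0.4685, 0.6247, 0.6247).
r_{12} = e_1·c_2 = -5.1537.
u_2 = c_2 + 5.1537·e_1 = (-0.5854, -0.7805, 1.2195).
‖u_2‖ = 1.5617, so e_2 = (-0.3748, -0.4998, 0.7809).
r_{23} = e_2·c_3 = 1.8429.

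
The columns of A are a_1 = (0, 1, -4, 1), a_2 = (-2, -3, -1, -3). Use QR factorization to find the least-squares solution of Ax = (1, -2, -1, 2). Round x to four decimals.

x = (0.2195, -0.0244)

a_1 = (0, 1, -4, 1); ‖a_1‖ = 4.2426, so q_1 = (0.0000, 0.2357, -0.9428, 0.2357).
q_1·a_2 = 0.0000·(-2) + 0.2357·(-3) + (-0.9428)·(-1) + 0.2357·(-3) = -0.4714.
u_2 = a_2 + 0.4714·q_1 = (-2.0000, -2.8889, -1.4444, -2.8889).
‖u_2‖ = 4.7726, so q_2 = (-0.4191, -0.6053, -0.3027, -0.6053).
Qᵀb = (0.9428, -0.1164).
Back-substitute: x_2 = -0.1164/4.7726 = -0.0244.
x_1 = (0.9428 + 0.4714·(-0.0244))/4.2426 = 0.2195.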